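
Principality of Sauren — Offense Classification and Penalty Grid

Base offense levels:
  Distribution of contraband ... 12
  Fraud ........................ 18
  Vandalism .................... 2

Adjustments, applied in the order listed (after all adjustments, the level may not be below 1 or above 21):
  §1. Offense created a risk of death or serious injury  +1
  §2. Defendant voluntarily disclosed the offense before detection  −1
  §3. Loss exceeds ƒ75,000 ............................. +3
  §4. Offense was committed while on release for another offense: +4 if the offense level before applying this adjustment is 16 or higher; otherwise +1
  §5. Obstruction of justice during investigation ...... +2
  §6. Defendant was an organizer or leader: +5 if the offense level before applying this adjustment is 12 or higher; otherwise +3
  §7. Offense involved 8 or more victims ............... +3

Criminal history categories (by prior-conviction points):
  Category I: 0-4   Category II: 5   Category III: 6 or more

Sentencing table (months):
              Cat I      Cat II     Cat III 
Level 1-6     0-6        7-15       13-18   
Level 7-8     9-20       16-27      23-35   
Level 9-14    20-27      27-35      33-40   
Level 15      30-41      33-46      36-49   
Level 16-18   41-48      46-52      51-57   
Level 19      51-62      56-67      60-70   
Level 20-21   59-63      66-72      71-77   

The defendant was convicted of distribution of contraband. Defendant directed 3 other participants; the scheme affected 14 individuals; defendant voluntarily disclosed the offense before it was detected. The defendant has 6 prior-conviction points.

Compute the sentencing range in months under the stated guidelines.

Base offense level for distribution of contraband: 12.
§2 applies: 12 − 1 = 11.
§4 does not apply.
§6 applies (level before this adjustment is 11 < 12, so +3): 11 + 3 = 14.
§7 applies: 14 + 3 = 17.
Final offense level: 17.
Criminal history: 6 prior points → Category III (6+).
Level 17 falls in the 16-18 band.
Grid: Level 16-18 × Category III = 51-57 months.

51-57 months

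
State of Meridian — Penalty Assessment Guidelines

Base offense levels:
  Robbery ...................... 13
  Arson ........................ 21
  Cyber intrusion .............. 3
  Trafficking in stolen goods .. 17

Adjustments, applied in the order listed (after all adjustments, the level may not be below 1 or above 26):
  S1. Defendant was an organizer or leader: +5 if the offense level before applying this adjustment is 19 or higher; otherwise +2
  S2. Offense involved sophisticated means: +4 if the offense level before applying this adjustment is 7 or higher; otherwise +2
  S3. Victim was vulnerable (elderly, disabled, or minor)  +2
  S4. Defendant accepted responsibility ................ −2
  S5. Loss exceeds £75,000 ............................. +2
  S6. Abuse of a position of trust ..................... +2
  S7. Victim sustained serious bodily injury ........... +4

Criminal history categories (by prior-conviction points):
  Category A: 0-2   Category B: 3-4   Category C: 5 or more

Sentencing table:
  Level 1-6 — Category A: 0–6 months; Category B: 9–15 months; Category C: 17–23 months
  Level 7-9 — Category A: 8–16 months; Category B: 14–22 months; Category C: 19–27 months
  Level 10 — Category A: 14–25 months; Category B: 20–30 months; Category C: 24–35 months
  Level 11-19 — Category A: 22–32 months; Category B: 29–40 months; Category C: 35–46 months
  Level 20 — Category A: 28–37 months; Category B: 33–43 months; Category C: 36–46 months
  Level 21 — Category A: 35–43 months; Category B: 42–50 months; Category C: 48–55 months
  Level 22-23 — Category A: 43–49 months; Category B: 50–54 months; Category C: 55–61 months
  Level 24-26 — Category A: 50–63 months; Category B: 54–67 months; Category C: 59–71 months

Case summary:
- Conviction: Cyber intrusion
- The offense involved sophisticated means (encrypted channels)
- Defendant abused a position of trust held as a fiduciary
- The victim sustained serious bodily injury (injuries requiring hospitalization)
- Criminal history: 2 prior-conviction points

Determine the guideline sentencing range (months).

22-32 months

Base offense level for cyber intrusion: 3.
S1 does not apply.
S2 applies (level before this adjustment is 3 < 7, so +2): 3 + 2 = 5.
S4 does not apply.
S6 applies: 5 + 2 = 7.
S7 applies: 7 + 4 = 11.
Final offense level: 11.
Criminal history: 2 prior points → Category A (0-2).
Level 11 falls in the 11-19 band.
Grid: Level 11-19 × Category A = 22-32 months.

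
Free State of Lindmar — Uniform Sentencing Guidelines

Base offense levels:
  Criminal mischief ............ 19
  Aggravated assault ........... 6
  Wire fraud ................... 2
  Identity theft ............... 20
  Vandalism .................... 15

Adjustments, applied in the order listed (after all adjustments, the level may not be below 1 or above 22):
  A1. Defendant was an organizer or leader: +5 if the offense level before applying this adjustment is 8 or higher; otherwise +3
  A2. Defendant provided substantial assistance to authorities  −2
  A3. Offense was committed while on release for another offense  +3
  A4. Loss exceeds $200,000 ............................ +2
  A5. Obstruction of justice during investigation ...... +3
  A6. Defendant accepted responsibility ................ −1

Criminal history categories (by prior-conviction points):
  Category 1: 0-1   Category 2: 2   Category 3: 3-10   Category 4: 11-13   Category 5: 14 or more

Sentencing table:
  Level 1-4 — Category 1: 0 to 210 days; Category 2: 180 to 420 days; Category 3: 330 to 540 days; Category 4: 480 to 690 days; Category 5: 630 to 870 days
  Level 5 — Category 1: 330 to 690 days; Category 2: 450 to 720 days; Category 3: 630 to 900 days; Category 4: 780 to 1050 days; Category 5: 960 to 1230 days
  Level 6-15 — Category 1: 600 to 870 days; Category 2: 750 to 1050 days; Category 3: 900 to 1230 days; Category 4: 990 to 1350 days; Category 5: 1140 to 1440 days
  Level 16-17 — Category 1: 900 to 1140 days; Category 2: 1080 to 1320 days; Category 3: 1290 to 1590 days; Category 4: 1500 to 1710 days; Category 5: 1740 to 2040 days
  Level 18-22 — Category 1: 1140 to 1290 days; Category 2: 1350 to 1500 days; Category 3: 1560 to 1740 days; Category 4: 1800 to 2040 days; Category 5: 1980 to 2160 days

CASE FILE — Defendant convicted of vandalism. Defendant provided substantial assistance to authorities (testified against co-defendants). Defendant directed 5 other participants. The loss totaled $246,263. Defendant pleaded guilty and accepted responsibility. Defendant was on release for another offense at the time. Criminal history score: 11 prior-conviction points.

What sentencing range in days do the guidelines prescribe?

Base offense level for vandalism: 15.
A1 applies (level before this adjustment is 15 ≥ 8, so +5): 15 + 5 = 20.
A2 applies: 20 − 2 = 18.
A3 applies: 18 + 3 = 21.
A4 applies: 21 + 2 = 23.
A5 does not apply.
A6 applies: 23 − 1 = 22.
Final offense level: 22.
Criminal history: 11 prior points → Category 4 (11-13).
Level 22 falls in the 18-22 band.
Grid: Level 18-22 × Category 4 = 1800-2040 days.

1800-2040 days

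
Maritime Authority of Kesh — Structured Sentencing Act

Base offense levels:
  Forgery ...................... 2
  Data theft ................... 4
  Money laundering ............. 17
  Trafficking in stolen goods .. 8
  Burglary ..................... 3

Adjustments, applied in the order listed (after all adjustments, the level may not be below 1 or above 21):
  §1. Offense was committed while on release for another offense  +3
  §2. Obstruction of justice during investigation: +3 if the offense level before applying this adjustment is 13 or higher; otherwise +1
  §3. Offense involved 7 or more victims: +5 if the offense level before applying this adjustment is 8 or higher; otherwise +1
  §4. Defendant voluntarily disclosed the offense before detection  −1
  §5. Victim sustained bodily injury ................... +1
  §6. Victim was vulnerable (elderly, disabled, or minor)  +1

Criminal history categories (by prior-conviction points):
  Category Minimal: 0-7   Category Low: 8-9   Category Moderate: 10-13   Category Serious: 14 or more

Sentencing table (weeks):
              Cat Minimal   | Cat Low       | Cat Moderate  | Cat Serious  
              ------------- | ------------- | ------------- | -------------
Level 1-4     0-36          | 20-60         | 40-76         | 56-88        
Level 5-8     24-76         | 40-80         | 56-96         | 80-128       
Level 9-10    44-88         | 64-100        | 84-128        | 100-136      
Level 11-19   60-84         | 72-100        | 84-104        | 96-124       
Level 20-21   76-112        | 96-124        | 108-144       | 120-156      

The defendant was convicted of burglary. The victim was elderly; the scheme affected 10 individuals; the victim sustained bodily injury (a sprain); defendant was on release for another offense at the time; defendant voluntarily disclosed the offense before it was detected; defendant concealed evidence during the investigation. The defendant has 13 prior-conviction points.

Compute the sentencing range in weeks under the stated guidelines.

Base offense level for burglary: 3.
§1 applies: 3 + 3 = 6.
§2 applies (level before this adjustment is 6 < 13, so +1): 6 + 1 = 7.
§3 applies (level before this adjustment is 7 < 8, so +1): 7 + 1 = 8.
§4 applies: 8 − 1 = 7.
§5 applies: 7 + 1 = 8.
§6 applies: 8 + 1 = 9.
Final offense level: 9.
Criminal history: 13 prior points → Category Moderate (10-13).
Level 9 falls in the 9-10 band.
Grid: Level 9-10 × Category Moderate = 84-128 weeks.

84-128 weeks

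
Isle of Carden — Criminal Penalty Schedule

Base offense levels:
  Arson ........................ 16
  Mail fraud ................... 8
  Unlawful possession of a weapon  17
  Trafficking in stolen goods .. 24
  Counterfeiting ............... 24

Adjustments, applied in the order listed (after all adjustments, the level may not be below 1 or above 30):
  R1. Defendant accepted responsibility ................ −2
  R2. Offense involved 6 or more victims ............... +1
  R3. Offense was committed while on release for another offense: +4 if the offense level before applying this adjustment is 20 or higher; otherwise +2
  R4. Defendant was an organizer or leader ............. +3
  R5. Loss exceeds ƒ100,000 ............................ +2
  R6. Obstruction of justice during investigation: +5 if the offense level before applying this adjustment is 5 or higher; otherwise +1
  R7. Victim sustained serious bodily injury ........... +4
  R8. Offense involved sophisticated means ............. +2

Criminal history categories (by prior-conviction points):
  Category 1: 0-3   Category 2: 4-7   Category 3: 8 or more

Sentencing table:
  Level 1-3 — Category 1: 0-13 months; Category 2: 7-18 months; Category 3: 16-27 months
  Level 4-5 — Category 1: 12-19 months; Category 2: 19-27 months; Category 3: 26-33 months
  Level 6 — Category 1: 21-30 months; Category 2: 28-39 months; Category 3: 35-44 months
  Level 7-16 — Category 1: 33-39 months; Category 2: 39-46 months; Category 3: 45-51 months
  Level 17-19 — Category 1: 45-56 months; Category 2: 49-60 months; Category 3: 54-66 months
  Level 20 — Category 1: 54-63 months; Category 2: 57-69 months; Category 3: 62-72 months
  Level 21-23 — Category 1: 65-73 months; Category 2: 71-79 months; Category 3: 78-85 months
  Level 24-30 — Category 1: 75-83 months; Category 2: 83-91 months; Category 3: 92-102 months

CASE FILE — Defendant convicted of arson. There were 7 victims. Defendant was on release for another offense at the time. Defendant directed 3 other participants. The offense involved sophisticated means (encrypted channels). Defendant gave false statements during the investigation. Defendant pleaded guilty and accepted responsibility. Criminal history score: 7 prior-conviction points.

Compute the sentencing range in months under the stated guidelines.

83-91 months

Base offense level for arson: 16.
R1 applies: 16 − 2 = 14.
R2 applies: 14 + 1 = 15.
R3 applies (level before this adjustment is 15 < 20, so +2): 15 + 2 = 17.
R4 applies: 17 + 3 = 20.
R5 does not apply.
R6 applies (level before this adjustment is 20 ≥ 5, so +5): 20 + 5 = 25.
R8 applies: 25 + 2 = 27.
Final offense level: 27.
Criminal history: 7 prior points → Category 2 (4-7).
Level 27 falls in the 24-30 band.
Grid: Level 24-30 × Category 2 = 83-91 months.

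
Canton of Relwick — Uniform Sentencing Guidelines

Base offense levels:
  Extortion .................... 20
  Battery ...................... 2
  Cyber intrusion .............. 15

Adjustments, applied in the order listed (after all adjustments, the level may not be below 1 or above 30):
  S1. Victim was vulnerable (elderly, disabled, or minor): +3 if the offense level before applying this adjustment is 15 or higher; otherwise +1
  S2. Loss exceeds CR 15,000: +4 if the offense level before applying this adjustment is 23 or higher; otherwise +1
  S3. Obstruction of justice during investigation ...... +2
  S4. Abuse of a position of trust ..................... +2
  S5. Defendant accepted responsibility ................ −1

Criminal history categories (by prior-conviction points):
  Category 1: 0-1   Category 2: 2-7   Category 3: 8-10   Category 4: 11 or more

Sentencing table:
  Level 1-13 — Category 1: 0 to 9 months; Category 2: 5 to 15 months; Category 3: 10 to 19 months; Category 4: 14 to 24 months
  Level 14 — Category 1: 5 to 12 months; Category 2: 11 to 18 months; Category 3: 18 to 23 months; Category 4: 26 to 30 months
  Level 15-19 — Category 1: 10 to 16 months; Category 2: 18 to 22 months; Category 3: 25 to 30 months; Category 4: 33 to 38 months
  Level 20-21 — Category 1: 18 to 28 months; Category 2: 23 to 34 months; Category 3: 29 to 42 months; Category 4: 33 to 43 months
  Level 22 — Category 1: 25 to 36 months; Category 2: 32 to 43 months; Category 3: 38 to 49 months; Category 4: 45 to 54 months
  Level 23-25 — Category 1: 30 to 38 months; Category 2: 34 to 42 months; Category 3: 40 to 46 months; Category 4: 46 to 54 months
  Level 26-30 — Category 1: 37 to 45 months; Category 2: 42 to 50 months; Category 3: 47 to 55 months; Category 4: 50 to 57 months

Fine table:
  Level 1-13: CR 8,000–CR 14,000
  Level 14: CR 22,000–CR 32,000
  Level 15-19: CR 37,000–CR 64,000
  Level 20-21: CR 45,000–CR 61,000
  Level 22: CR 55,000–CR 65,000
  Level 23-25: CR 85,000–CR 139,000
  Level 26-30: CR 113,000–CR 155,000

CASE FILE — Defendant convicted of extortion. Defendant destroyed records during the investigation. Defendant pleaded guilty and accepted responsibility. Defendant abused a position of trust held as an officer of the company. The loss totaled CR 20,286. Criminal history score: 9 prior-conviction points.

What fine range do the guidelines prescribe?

CR 85,000–CR 139,000

Base offense level for extortion: 20.
S2 applies (level before this adjustment is 20 < 23, so +1): 20 + 1 = 21.
S3 applies: 21 + 2 = 23.
S4 applies: 23 + 2 = 25.
S5 applies: 25 − 1 = 24.
Final offense level: 24.
Level 24 falls in the 23-25 band.
Fine table: Level 23-25 → CR 85,000–CR 139,000.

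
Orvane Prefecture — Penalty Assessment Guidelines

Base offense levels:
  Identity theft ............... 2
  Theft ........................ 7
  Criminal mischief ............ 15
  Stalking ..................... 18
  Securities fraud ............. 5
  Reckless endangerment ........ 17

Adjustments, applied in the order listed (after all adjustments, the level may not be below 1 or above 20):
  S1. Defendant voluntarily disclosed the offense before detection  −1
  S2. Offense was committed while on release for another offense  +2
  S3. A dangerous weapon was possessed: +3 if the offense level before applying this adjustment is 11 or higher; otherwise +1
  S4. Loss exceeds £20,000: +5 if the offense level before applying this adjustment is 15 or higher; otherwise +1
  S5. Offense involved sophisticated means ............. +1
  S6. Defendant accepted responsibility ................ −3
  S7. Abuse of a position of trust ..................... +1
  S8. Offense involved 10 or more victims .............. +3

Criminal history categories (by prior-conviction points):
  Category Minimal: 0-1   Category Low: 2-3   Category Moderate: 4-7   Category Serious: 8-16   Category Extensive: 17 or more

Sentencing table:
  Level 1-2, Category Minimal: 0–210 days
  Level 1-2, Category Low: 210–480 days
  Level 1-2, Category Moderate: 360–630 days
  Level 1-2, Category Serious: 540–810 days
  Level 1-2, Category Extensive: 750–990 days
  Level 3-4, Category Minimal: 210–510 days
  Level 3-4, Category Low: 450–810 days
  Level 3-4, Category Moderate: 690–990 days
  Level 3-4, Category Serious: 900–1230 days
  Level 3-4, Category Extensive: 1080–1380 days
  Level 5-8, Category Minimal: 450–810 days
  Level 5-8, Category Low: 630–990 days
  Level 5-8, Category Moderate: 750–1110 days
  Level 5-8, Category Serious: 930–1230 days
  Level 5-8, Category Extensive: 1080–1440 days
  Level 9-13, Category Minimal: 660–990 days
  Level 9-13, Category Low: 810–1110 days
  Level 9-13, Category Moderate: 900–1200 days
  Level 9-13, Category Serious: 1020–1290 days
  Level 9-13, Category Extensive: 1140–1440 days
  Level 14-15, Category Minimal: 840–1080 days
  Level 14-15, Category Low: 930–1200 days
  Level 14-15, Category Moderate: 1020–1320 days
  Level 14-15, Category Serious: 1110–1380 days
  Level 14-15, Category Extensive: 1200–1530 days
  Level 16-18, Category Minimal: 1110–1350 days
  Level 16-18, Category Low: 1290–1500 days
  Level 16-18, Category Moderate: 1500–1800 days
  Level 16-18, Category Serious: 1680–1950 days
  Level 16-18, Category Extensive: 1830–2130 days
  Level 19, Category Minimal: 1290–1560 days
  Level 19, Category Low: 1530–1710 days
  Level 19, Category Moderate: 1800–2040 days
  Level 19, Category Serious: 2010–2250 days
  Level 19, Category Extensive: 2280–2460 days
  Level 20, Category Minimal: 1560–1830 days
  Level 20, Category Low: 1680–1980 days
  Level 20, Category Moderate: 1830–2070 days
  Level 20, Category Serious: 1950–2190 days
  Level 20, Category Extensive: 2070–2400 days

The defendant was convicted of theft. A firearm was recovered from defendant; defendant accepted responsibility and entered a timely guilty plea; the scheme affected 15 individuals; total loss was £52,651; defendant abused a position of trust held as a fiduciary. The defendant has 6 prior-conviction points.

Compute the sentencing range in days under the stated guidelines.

900-1200 days

Base offense level for theft: 7.
S1 does not apply.
S2 does not apply.
S3 applies (level before this adjustment is 7 < 11, so +1): 7 + 1 = 8.
S4 applies (level before this adjustment is 8 < 15, so +1): 8 + 1 = 9.
S6 applies: 9 − 3 = 6.
S7 applies: 6 + 1 = 7.
S8 applies: 7 + 3 = 10.
Final offense level: 10.
Criminal history: 6 prior points → Category Moderate (4-7).
Level 10 falls in the 9-13 band.
Grid: Level 9-13 × Category Moderate = 900-1200 days.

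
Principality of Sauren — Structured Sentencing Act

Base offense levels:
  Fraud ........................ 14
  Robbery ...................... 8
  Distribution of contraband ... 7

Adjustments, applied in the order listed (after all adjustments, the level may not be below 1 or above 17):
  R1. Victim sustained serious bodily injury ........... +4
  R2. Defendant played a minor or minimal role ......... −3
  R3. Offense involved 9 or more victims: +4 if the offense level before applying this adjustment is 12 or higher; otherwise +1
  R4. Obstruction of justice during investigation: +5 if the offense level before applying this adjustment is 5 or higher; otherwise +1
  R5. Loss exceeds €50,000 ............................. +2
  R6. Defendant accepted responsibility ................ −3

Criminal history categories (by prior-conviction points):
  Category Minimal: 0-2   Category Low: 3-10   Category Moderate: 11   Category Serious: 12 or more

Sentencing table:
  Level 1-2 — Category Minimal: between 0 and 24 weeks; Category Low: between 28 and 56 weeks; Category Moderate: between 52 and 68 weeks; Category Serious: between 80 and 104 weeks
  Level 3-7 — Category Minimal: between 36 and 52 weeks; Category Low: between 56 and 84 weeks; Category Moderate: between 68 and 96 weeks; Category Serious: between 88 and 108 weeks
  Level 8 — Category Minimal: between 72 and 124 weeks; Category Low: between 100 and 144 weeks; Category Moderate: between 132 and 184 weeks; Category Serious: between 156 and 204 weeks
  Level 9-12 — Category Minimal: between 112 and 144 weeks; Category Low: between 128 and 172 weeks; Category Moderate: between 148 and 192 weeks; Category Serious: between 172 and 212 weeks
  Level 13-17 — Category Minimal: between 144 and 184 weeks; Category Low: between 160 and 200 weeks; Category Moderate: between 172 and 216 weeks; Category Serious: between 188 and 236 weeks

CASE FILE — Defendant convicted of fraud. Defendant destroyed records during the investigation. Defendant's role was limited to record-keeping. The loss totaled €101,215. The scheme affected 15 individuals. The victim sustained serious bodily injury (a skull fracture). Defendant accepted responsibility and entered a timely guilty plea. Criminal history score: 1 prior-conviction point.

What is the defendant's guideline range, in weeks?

Base offense level for fraud: 14.
R1 applies: 14 + 4 = 18.
R2 applies: 18 − 3 = 15.
R3 applies (level before this adjustment is 15 ≥ 12, so +4): 15 + 4 = 19.
R4 applies (level before this adjustment is 19 ≥ 5, so +5): 19 + 5 = 24.
R5 applies: 24 + 2 = 26.
R6 applies: 26 − 3 = 23.
Level 23 exceeds the maximum of 17; capped at 17.
Final offense level: 17.
Criminal history: 1 prior point → Category Minimal (0-2).
Level 17 falls in the 13-17 band.
Grid: Level 13-17 × Category Minimal = 144-184 weeks.

144-184 weeks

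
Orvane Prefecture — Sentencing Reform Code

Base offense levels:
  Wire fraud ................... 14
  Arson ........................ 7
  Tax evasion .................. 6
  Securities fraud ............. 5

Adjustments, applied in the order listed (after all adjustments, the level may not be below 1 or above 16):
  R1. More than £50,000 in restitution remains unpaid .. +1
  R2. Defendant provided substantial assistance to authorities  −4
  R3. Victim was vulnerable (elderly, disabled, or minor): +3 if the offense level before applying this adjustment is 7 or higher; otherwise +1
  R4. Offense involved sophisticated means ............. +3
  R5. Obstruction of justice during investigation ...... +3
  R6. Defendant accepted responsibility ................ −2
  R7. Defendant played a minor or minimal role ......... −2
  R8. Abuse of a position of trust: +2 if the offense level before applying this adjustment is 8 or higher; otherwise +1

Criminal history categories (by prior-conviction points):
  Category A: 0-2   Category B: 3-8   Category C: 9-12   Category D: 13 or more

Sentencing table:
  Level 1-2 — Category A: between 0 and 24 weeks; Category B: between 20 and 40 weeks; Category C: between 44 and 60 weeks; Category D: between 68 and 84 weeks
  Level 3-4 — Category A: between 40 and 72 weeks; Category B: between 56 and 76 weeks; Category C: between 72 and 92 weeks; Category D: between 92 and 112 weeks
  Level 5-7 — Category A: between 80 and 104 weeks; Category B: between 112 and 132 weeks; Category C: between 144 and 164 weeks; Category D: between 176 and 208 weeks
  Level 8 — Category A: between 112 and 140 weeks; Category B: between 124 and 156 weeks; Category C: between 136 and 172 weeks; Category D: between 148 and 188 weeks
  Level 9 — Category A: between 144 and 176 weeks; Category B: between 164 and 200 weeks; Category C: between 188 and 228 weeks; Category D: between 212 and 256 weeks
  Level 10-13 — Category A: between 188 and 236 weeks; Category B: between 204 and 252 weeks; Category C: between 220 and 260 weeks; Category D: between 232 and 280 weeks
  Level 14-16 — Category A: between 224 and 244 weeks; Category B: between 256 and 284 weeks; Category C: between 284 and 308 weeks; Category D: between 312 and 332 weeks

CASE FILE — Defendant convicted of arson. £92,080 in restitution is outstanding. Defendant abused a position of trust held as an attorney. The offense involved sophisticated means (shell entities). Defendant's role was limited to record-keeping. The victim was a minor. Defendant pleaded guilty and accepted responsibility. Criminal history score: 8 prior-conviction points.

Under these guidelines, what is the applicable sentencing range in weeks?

Base offense level for arson: 7.
R1 applies: 7 + 1 = 8.
R3 applies (level before this adjustment is 8 ≥ 7, so +3): 8 + 3 = 11.
R4 applies: 11 + 3 = 14.
R5 does not apply.
R6 applies: 14 − 2 = 12.
R7 applies: 12 − 2 = 10.
R8 applies (level before this adjustment is 10 ≥ 8, so +2): 10 + 2 = 12.
Final offense level: 12.
Criminal history: 8 prior points → Category B (3-8).
Level 12 falls in the 10-13 band.
Grid: Level 10-13 × Category B = 204-252 weeks.

204-252 weeks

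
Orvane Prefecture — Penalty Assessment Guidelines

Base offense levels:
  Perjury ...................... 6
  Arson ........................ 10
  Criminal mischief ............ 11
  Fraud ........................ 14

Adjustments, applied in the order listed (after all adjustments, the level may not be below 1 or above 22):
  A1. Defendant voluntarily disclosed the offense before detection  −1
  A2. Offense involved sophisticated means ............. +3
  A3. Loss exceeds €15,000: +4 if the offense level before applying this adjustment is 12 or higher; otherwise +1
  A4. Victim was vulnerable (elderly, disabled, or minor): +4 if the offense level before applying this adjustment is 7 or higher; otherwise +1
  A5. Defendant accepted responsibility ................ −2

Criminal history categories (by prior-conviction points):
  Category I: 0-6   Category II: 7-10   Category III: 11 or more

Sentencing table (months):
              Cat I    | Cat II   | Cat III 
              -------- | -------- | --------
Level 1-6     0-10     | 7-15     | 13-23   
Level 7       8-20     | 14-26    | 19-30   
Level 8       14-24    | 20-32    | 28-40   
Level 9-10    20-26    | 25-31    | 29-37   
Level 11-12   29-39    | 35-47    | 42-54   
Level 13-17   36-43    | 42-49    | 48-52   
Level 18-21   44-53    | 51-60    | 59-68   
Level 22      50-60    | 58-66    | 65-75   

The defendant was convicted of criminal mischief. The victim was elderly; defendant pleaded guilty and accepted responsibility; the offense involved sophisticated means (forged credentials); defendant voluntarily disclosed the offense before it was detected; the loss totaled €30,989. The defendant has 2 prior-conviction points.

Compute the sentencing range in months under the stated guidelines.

44-53 months

Base offense level for criminal mischief: 11.
A1 applies: 11 − 1 = 10.
A2 applies: 10 + 3 = 13.
A3 applies (level before this adjustment is 13 ≥ 12, so +4): 13 + 4 = 17.
A4 applies (level before this adjustment is 17 ≥ 7, so +4): 17 + 4 = 21.
A5 applies: 21 − 2 = 19.
Final offense level: 19.
Criminal history: 2 prior points → Category I (0-6).
Level 19 falls in the 18-21 band.
Grid: Level 18-21 × Category I = 44-53 months.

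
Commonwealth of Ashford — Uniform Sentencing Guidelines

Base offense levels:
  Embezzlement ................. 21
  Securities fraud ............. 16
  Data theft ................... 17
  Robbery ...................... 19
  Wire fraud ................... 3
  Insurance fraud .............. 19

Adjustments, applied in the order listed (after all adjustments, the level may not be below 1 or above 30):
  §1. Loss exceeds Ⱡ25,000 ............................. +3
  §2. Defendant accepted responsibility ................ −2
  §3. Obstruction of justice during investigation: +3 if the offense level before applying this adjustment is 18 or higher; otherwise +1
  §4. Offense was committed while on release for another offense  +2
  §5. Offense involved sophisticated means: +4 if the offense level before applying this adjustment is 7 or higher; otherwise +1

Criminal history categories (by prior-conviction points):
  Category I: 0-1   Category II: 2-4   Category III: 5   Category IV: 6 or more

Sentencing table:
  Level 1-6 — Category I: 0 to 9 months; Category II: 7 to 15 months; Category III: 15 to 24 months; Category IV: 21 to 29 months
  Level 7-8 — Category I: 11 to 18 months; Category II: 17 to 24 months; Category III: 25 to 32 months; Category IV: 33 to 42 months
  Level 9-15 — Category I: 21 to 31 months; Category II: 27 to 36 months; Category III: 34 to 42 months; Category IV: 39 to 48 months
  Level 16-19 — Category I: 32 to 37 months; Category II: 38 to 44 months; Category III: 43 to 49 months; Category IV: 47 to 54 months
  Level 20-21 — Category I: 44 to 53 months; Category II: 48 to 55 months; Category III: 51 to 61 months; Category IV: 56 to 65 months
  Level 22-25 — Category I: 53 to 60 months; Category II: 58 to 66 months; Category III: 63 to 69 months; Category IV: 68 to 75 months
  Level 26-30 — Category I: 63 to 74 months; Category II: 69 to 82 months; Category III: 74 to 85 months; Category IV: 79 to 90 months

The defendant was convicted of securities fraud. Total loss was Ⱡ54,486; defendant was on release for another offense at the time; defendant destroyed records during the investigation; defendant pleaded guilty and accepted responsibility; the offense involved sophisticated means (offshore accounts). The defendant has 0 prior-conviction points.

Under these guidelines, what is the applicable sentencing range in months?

53-60 months

Base offense level for securities fraud: 16.
§1 applies: 16 + 3 = 19.
§2 applies: 19 − 2 = 17.
§3 applies (level before this adjustment is 17 < 18, so +1): 17 + 1 = 18.
§4 applies: 18 + 2 = 20.
§5 applies (level before this adjustment is 20 ≥ 7, so +4): 20 + 4 = 24.
Final offense level: 24.
Criminal history: 0 prior points → Category I (0-1).
Level 24 falls in the 22-25 band.
Grid: Level 22-25 × Category I = 53-60 months.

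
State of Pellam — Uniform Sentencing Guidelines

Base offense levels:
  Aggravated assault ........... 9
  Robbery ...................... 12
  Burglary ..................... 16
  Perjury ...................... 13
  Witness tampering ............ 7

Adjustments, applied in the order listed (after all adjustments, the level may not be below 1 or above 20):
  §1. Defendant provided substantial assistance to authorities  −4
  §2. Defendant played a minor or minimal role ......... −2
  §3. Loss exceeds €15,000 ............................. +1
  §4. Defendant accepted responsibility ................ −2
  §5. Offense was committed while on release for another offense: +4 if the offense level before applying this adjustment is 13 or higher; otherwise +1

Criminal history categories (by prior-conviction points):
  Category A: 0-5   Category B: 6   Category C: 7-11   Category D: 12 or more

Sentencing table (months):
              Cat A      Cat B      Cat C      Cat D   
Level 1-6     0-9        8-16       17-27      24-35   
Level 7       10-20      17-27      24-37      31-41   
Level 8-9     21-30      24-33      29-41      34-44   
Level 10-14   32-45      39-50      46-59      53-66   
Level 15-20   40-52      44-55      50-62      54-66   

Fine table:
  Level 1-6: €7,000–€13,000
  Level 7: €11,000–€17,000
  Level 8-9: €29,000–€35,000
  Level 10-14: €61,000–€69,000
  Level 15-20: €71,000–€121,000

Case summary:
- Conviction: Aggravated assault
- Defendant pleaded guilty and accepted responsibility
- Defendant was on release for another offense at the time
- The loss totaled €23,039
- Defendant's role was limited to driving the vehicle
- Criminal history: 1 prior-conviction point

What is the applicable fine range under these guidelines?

€11,000–€17,000

Base offense level for aggravated assault: 9.
§1 does not apply.
§2 applies: 9 − 2 = 7.
§3 applies: 7 + 1 = 8.
§4 applies: 8 − 2 = 6.
§5 applies (level before this adjustment is 6 < 13, so +1): 6 + 1 = 7.
Final offense level: 7.
Level 7 falls in the 7 band.
Fine table: Level 7 → €11,000–€17,000.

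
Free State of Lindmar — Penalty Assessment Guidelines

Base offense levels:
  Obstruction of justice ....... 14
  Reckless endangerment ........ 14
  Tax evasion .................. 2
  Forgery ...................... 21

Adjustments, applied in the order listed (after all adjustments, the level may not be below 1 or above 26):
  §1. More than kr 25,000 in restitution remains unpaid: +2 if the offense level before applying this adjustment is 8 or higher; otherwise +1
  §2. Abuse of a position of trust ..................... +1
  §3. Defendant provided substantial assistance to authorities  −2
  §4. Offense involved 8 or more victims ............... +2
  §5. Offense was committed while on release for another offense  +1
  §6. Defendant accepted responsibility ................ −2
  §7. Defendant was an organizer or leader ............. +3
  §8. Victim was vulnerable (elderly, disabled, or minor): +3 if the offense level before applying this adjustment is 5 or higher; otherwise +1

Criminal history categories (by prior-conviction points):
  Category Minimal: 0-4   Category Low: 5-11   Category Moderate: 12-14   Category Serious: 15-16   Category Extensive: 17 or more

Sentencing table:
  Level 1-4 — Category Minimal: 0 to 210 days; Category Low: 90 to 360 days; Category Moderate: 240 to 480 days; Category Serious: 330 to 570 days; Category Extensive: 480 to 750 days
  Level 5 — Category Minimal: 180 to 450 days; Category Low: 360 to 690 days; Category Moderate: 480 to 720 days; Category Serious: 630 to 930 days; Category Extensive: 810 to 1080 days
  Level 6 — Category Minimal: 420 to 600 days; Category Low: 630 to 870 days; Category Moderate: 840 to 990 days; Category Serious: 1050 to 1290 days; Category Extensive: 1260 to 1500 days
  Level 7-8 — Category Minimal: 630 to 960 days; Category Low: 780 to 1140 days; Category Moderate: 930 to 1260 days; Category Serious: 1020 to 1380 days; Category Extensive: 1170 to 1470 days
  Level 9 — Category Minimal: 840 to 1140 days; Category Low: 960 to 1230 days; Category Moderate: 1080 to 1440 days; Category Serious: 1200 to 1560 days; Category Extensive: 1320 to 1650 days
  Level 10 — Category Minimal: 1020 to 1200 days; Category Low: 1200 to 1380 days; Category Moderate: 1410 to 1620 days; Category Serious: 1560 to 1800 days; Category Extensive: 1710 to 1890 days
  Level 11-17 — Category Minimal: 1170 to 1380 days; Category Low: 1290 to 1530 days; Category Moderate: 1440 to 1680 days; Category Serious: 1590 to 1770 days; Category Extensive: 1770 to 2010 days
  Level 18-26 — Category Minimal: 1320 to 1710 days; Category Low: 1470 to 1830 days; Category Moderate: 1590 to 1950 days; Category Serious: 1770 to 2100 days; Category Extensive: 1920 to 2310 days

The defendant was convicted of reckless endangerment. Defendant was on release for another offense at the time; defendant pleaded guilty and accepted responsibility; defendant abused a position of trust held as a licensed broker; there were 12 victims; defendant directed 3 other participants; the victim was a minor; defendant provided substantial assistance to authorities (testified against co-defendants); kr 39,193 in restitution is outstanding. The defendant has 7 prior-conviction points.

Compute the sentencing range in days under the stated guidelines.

1470-1830 days

Base offense level for reckless endangerment: 14.
§1 applies (level before this adjustment is 14 ≥ 8, so +2): 14 + 2 = 16.
§2 applies: 16 + 1 = 17.
§3 applies: 17 − 2 = 15.
§4 applies: 15 + 2 = 17.
§5 applies: 17 + 1 = 18.
§6 applies: 18 − 2 = 16.
§7 applies: 16 + 3 = 19.
§8 applies (level before this adjustment is 19 ≥ 5, so +3): 19 + 3 = 22.
Final offense level: 22.
Criminal history: 7 prior points → Category Low (5-11).
Level 22 falls in the 18-26 band.
Grid: Level 18-26 × Category Low = 1470-1830 days.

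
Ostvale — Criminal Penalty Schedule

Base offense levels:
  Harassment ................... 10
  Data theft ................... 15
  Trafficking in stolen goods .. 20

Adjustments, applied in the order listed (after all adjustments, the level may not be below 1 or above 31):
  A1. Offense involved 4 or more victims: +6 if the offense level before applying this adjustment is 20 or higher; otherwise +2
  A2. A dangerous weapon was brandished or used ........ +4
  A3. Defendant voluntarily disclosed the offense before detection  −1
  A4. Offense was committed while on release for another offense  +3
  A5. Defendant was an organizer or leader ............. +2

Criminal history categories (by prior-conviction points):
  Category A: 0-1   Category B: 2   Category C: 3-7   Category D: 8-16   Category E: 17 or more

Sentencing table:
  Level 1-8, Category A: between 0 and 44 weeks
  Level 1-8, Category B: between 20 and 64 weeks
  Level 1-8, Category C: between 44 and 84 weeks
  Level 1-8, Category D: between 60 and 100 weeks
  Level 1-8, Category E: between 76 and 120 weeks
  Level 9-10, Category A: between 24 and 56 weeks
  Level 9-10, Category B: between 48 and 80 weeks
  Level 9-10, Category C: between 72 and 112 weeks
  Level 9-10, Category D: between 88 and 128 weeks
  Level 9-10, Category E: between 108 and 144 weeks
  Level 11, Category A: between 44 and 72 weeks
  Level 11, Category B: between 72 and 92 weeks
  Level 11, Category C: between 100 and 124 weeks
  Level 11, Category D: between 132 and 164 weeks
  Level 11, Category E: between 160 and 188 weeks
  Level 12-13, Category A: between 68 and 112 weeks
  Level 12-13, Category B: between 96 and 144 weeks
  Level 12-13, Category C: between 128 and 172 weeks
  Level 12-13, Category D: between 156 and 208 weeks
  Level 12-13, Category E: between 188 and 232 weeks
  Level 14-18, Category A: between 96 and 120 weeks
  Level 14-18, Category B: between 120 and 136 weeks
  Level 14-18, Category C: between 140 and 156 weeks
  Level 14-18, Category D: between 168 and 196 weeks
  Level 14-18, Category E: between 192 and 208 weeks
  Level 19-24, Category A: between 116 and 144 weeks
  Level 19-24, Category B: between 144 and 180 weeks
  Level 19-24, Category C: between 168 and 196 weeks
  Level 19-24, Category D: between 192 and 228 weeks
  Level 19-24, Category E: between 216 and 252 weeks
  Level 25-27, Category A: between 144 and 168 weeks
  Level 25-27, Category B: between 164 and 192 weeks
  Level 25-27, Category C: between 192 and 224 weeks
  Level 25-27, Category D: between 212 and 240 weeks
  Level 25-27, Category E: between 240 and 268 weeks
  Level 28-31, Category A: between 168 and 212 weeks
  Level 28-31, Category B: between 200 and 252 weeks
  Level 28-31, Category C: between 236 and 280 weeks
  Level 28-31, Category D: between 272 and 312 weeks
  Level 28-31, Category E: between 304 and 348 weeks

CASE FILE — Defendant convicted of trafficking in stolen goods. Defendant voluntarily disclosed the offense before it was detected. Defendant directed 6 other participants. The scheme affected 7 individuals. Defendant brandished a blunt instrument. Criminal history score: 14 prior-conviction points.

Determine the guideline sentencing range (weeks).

272-312 weeks

Base offense level for trafficking in stolen goods: 20.
A1 applies (level before this adjustment is 20 ≥ 20, so +6): 20 + 6 = 26.
A2 applies: 26 + 4 = 30.
A3 applies: 30 − 1 = 29.
A4 does not apply.
A5 applies: 29 + 2 = 31.
Final offense level: 31.
Criminal history: 14 prior points → Category D (8-16).
Level 31 falls in the 28-31 band.
Grid: Level 28-31 × Category D = 272-312 weeks.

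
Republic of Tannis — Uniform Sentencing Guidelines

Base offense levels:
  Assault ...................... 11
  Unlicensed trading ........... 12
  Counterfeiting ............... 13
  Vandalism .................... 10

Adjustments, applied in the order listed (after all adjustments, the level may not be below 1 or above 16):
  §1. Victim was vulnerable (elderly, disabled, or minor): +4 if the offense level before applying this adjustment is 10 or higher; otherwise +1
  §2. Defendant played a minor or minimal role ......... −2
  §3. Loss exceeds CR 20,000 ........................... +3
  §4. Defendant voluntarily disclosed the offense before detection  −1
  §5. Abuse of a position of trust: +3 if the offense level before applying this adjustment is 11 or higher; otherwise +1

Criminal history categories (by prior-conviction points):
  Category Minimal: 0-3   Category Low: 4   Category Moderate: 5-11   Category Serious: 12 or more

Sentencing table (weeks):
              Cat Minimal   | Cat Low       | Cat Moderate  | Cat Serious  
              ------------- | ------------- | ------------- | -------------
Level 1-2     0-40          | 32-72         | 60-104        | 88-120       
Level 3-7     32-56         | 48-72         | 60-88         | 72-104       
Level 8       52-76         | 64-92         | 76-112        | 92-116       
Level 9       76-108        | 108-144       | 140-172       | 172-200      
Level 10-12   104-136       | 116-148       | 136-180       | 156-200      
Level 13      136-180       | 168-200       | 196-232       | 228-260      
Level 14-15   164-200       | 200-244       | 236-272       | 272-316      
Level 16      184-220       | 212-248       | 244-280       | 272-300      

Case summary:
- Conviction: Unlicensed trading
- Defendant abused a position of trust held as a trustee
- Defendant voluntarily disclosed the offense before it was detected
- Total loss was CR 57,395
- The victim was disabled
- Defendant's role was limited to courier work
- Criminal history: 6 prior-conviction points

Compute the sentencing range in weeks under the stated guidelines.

Base offense level for unlicensed trading: 12.
§1 applies (level before this adjustment is 12 ≥ 10, so +4): 12 + 4 = 16.
§2 applies: 16 − 2 = 14.
§3 applies: 14 + 3 = 17.
§4 applies: 17 − 1 = 16.
§5 applies (level before this adjustment is 16 ≥ 11, so +3): 16 + 3 = 19.
Level 19 exceeds the maximum of 16; capped at 16.
Final offense level: 16.
Criminal history: 6 prior points → Category Moderate (5-11).
Level 16 falls in the 16 band.
Grid: Level 16 × Category Moderate = 244-280 weeks.

244-280 weeks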